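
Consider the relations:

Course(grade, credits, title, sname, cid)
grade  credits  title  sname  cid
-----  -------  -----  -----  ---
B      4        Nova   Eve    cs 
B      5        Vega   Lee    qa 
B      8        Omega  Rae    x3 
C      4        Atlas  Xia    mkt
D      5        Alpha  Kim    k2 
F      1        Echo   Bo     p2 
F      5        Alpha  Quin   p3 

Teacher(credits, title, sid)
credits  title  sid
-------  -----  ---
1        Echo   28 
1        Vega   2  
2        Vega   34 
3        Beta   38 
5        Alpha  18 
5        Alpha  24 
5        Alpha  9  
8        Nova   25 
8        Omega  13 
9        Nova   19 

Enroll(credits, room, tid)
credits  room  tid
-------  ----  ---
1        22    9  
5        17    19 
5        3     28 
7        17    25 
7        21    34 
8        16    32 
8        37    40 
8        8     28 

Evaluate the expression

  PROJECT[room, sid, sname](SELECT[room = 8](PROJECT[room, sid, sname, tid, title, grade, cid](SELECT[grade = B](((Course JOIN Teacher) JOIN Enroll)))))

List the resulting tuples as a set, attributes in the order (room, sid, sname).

{(8, 13, Rae)}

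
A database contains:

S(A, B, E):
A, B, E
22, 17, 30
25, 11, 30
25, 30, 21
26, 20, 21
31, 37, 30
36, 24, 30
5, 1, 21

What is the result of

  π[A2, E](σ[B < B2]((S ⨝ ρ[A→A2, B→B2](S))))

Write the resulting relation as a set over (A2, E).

ρ[A→A2, B→B2]: schema becomes (A2, B2, E); tuples unchanged.
S ⋈ ρ[A→A2, B→B2](S) (natural join on E): {(22, 17, 30, 22, 17), (22, 17, 30, 25, 11), (22, 17, 30, 31, 37), (22, 17, 30, 36, 24), (25, 11, 30, 22, 17), (25, 11, 30, 25, 11), (25, 11, 30, 31, 37), (25, 11, 30, 36, 24), (25, 30, 21, 25, 30), (25, 30, 21, 26, 20), (25, 30, 21, 5, 1), (26, 20, 21, 25, 30), (26, 20, 21, 26, 20), (26, 20, 21, 5, 1), (31, 37, 30, 22, 17), (31, 37, 30, 25, 11), (31, 37, 30, 31, 37), (31, 37, 30, 36, 24), (36, 24, 30, 22, 17), (36, 24, 30, 25, 11), (36, 24, 30, 31, 37), (36, 24, 30, 36, 24), (5, 1, 21, 25, 30), (5, 1, 21, 26, 20), (5, 1, 21, 5, 1)}
Apply σ_{B < B2}; surviving tuples: {(22, 17, 30, 31, 37), (22, 17, 30, 36, 24), (25, 11, 30, 22, 17), (25, 11, 30, 31, 37), (25, 11, 30, 36, 24), (26, 20, 21, 25, 30), (36, 24, 30, 31, 37), (5, 1, 21, 25, 30), (5, 1, 21, 26, 20)}
Projecting to A2, E (4 duplicate(s) eliminated): {(22, 30), (25, 21), (26, 21), (31, 30), (36, 30)}

{(22, 30), (25, 21), (26, 21), (31, 30), (36, 30)}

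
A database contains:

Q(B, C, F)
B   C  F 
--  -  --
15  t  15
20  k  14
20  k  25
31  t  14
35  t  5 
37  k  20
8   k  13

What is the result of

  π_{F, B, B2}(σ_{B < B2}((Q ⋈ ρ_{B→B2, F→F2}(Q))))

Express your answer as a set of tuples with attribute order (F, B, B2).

ρ[B→B2, F→F2]: schema becomes (B2, C, F2); tuples unchanged.
Natural join on C: {(15, t, 15, 15, 15), (15, t, 15, 31, 14), (15, t, 15, 35, 5), (20, k, 14, 20, 14), (20, k, 14, 20, 25), (20, k, 14, 37, 20), (20, k, 14, 8, 13), (20, k, 25, 20, 14), (20, k, 25, 20, 25), (20, k, 25, 37, 20), (20, k, 25, 8, 13), (31, t, 14, 15, 15), (31, t, 14, 31, 14), (31, t, 14, 35, 5), (35, t, 5, 15, 15), (35, t, 5, 31, 14), (35, t, 5, 35, 5), (37, k, 20, 20, 14), (37, k, 20, 20, 25), (37, k, 20, 37, 20), (37, k, 20, 8, 13), (8, k, 13, 20, 14), (8, k, 13, 20, 25), (8, k, 13, 37, 20), (8, k, 13, 8, 13)}
Selection B < B2: {(15, t, 15, 31, 14), (15, t, 15, 35, 5), (20, k, 14, 37, 20), (20, k, 25, 37, 20), (31, t, 14, 35, 5), (8, k, 13, 20, 14), (8, k, 13, 20, 25), (8, k, 13, 37, 20)}
Keep only column(s) F, B, B2 (1 duplicate(s) eliminated): {(13, 8, 20), (13, 8, 37), (14, 20, 37), (14, 31, 35), (15, 15, 31), (15, 15, 35), (25, 20, 37)}

{(13, 8, 20), (13, 8, 37), (14, 20, 37), (14, 31, 35), (15, 15, 31), (15, 15, 35), (25, 20, 37)}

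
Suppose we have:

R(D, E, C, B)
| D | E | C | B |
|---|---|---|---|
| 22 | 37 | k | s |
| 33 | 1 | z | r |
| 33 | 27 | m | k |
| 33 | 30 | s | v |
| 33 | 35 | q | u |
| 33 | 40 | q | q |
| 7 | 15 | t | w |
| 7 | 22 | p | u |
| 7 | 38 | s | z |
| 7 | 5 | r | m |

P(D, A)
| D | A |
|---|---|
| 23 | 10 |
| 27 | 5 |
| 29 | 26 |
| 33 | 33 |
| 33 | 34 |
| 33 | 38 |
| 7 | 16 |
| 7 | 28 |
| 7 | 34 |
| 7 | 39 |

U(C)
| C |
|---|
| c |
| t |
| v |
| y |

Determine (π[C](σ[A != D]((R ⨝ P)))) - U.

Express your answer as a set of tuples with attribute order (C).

R ⋈ P (natural join on D): {(33, 1, z, r, 33), (33, 1, z, r, 34), (33, 1, z, r, 38), (33, 27, m, k, 33), (33, 27, m, k, 34), (33, 27, m, k, 38), (33, 30, s, v, 33), (33, 30, s, v, 34), (33, 30, s, v, 38), (33, 35, q, u, 33), (33, 35, q, u, 34), (33, 35, q, u, 38), (33, 40, q, q, 33), (33, 40, q, q, 34), (33, 40, q, q, 38), (7, 15, t, w, 16), (7, 15, t, w, 28), (7, 15, t, w, 34), (7, 15, t, w, 39), (7, 22, p, u, 16), (7, 22, p, u, 28), (7, 22, p, u, 34), (7, 22, p, u, 39), (7, 38, s, z, 16), (7, 38, s, z, 28), (7, 38, s, z, 34), (7, 38, s, z, 39), (7, 5, r, m, 16), (7, 5, r, m, 28), (7, 5, r, m, 34), (7, 5, r, m, 39)}
σ[A != D]: keep tuples satisfying A != D → {(33, 1, z, r, 34), (33, 1, z, r, 38), (33, 27, m, k, 34), (33, 27, m, k, 38), (33, 30, s, v, 34), (33, 30, s, v, 38), (33, 35, q, u, 34), (33, 35, q, u, 38), (33, 40, q, q, 34), (33, 40, q, q, 38), (7, 15, t, w, 16), (7, 15, t, w, 28), (7, 15, t, w, 34), (7, 15, t, w, 39), (7, 22, p, u, 16), (7, 22, p, u, 28), (7, 22, p, u, 34), (7, 22, p, u, 39), (7, 38, s, z, 16), (7, 38, s, z, 28), (7, 38, s, z, 34), (7, 38, s, z, 39), (7, 5, r, m, 16), (7, 5, r, m, 28), (7, 5, r, m, 34), (7, 5, r, m, 39)}
π_{C} gives {m, p, q, r, s, t, z} (19 duplicate(s) eliminated).
Taking the difference: {m, p, q, r, s, z}

{m, p, q, r, s, z}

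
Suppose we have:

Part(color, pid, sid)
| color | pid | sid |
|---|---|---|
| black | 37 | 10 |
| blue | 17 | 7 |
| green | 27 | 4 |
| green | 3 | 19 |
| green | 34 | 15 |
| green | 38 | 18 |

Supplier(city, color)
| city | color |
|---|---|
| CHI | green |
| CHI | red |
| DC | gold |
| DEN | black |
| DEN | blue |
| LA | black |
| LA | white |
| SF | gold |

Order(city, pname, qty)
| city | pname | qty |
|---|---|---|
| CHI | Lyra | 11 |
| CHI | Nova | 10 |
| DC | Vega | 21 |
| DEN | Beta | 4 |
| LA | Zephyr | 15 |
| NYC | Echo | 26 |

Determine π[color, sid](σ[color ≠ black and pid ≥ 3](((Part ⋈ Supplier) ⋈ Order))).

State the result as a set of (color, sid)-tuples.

{(blue, 7), (green, 15), (green, 18), (green, 19), (green, 4)}

Part ⋈ Supplier (natural join on color): {(black, 37, 10, DEN), (black, 37, 10, LA), (blue, 17, 7, DEN), (green, 27, 4, CHI), (green, 3, 19, CHI), (green, 34, 15, CHI), (green, 38, 18, CHI)}
(Part ⋈ Supplier) ⋈ Order (natural join on city): {(black, 37, 10, DEN, Beta, 4), (black, 37, 10, LA, Zephyr, 15), (blue, 17, 7, DEN, Beta, 4), (green, 27, 4, CHI, Lyra, 11), (green, 27, 4, CHI, Nova, 10), (green, 3, 19, CHI, Lyra, 11), (green, 3, 19, CHI, Nova, 10), (green, 34, 15, CHI, Lyra, 11), (green, 34, 15, CHI, Nova, 10), (green, 38, 18, CHI, Lyra, 11), (green, 38, 18, CHI, Nova, 10)}
Selection color ≠ black and pid ≥ 3: {(blue, 17, 7, DEN, Beta, 4), (green, 27, 4, CHI, Lyra, 11), (green, 27, 4, CHI, Nova, 10), (green, 3, 19, CHI, Lyra, 11), (green, 3, 19, CHI, Nova, 10), (green, 34, 15, CHI, Lyra, 11), (green, 34, 15, CHI, Nova, 10), (green, 38, 18, CHI, Lyra, 11), (green, 38, 18, CHI, Nova, 10)}
Keep only column(s) color, sid (4 duplicate(s) eliminated): {(blue, 7), (green, 15), (green, 18), (green, 19), (green, 4)}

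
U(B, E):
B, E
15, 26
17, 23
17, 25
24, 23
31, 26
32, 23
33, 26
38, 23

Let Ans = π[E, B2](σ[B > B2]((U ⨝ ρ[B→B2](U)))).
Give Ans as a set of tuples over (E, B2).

{(23, 17), (23, 24), (23, 32), (26, 15), (26, 31)}

ρ[B→B2]: schema becomes (B2, E); tuples unchanged.
U ⋈ ρ[B→B2](U) (natural join on E): {(15, 26, 15), (15, 26, 31), (15, 26, 33), (17, 23, 17), (17, 23, 24), (17, 23, 32), (17, 23, 38), (17, 25, 17), (24, 23, 17), (24, 23, 24), (24, 23, 32), (24, 23, 38), (31, 26, 15), (31, 26, 31), (31, 26, 33), (32, 23, 17), (32, 23, 24), (32, 23, 32), (32, 23, 38), (33, 26, 15), (33, 26, 31), (33, 26, 33), (38, 23, 17), (38, 23, 24), (38, 23, 32), (38, 23, 38)}
Filtering on B > B2 leaves {(24, 23, 17), (31, 26, 15), (32, 23, 17), (32, 23, 24), (33, 26, 15), (33, 26, 31), (38, 23, 17), (38, 23, 24), (38, 23, 32)}.
π[E, B2]: project onto (E, B2) (4 duplicate(s) eliminated) → {(23, 17), (23, 24), (23, 32), (26, 15), (26, 31)}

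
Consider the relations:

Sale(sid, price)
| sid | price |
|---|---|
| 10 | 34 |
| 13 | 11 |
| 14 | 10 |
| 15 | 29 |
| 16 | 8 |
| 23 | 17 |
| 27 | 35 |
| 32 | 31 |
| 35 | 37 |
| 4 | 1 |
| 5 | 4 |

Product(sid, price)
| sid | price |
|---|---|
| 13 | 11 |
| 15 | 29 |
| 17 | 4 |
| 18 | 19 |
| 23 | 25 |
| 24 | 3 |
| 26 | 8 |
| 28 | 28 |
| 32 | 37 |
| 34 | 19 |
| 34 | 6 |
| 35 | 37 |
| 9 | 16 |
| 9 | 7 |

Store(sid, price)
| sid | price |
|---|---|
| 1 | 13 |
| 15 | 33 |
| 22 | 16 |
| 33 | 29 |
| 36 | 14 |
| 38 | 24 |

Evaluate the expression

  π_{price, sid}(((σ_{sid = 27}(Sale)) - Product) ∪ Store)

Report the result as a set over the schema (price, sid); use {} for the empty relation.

{(13, 1), (14, 36), (16, 22), (24, 38), (29, 33), (33, 15), (35, 27)}

Selection sid = 27: {(27, 35)}
Difference: {(27, 35)} with {(13, 11), (15, 29), (17, 4), (18, 19), (23, 25), (24, 3), (26, 8), (28, 28), (32, 37), (34, 19), (34, 6), (35, 37), (9, 16), (9, 7)} → {(27, 35)}
Union: {(27, 35)} with {(1, 13), (15, 33), (22, 16), (33, 29), (36, 14), (38, 24)} → {(1, 13), (15, 33), (22, 16), (27, 35), (33, 29), (36, 14), (38, 24)}
π[price, sid]: project onto (price, sid) → {(13, 1), (14, 36), (16, 22), (24, 38), (29, 33), (33, 15), (35, 27)}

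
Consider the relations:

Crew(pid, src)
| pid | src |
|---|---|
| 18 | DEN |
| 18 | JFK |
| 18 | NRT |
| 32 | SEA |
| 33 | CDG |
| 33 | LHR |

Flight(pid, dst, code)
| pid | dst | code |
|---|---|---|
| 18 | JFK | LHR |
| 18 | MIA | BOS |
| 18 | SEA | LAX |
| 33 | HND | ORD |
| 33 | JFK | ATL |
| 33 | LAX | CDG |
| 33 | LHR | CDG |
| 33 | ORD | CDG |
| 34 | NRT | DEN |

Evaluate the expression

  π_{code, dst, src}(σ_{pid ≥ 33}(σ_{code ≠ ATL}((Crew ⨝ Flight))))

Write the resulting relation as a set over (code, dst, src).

{(CDG, LAX, CDG), (CDG, LAX, LHR), (CDG, LHR, CDG), (CDG, LHR, LHR), (CDG, ORD, CDG), (CDG, ORD, LHR), (ORD, HND, CDG), (ORD, HND, LHR)}

Crew ⋈ Flight (natural join on pid): {(18, DEN, JFK, LHR), (18, DEN, MIA, BOS), (18, DEN, SEA, LAX), (18, JFK, JFK, LHR), (18, JFK, MIA, BOS), (18, JFK, SEA, LAX), (18, NRT, JFK, LHR), (18, NRT, MIA, BOS), (18, NRT, SEA, LAX), (33, CDG, HND, ORD), (33, CDG, JFK, ATL), (33, CDG, LAX, CDG), (33, CDG, LHR, CDG), (33, CDG, ORD, CDG), (33, LHR, HND, ORD), (33, LHR, JFK, ATL), (33, LHR, LAX, CDG), (33, LHR, LHR, CDG), (33, LHR, ORD, CDG)}
σ[code ≠ ATL]: keep tuples satisfying code ≠ ATL → {(18, DEN, JFK, LHR), (18, DEN, MIA, BOS), (18, DEN, SEA, LAX), (18, JFK, JFK, LHR), (18, JFK, MIA, BOS), (18, JFK, SEA, LAX), (18, NRT, JFK, LHR), (18, NRT, MIA, BOS), (18, NRT, SEA, LAX), (33, CDG, HND, ORD), (33, CDG, LAX, CDG), (33, CDG, LHR, CDG), (33, CDG, ORD, CDG), (33, LHR, HND, ORD), (33, LHR, LAX, CDG), (33, LHR, LHR, CDG), (33, LHR, ORD, CDG)}
σ[pid ≥ 33]: keep tuples satisfying pid ≥ 33 → {(33, CDG, HND, ORD), (33, CDG, LAX, CDG), (33, CDG, LHR, CDG), (33, CDG, ORD, CDG), (33, LHR, HND, ORD), (33, LHR, LAX, CDG), (33, LHR, LHR, CDG), (33, LHR, ORD, CDG)}
π_{code, dst, src} gives {(CDG, LAX, CDG), (CDG, LAX, LHR), (CDG, LHR, CDG), (CDG, LHR, LHR), (CDG, ORD, CDG), (CDG, ORD, LHR), (ORD, HND, CDG), (ORD, HND, LHR)}.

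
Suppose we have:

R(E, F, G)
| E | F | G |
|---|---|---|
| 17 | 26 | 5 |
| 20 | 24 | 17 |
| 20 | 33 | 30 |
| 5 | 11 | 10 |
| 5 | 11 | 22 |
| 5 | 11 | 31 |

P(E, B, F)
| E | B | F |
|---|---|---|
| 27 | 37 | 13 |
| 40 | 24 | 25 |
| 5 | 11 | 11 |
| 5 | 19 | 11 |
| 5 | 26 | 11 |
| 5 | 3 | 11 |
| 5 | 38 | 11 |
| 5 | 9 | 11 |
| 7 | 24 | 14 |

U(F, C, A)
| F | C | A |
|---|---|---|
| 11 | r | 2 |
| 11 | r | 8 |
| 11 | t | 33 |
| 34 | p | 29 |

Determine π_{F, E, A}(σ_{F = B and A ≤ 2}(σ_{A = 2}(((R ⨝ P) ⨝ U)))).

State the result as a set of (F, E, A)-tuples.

{(11, 5, 2)}

Joining R and P on E, F yields {(5, 11, 10, 11), (5, 11, 10, 19), (5, 11, 10, 26), (5, 11, 10, 3), (5, 11, 10, 38), (5, 11, 10, 9), (5, 11, 22, 11), (5, 11, 22, 19), (5, 11, 22, 26), (5, 11, 22, 3), (5, 11, 22, 38), (5, 11, 22, 9), (5, 11, 31, 11), (5, 11, 31, 19), (5, 11, 31, 26), (5, 11, 31, 3), (5, 11, 31, 38), (5, 11, 31, 9)}.
Joining (R ⨝ P) and U on F yields {(5, 11, 10, 11, r, 2), (5, 11, 10, 11, r, 8), (5, 11, 10, 11, t, 33), (5, 11, 10, 19, r, 2), (5, 11, 10, 19, r, 8), (5, 11, 10, 19, t, 33), (5, 11, 10, 26, r, 2), (5, 11, 10, 26, r, 8), (5, 11, 10, 26, t, 33), (5, 11, 10, 3, r, 2), (5, 11, 10, 3, r, 8), (5, 11, 10, 3, t, 33), (5, 11, 10, 38, r, 2), (5, 11, 10, 38, r, 8), (5, 11, 10, 38, t, 33), (5, 11, 10, 9, r, 2), (5, 11, 10, 9, r, 8), (5, 11, 10, 9, t, 33), (5, 11, 22, 11, r, 2), (5, 11, 22, 11, r, 8), (5, 11, 22, 11, t, 33), (5, 11, 22, 19, r, 2), (5, 11, 22, 19, r, 8), (5, 11, 22, 19, t, 33), (5, 11, 22, 26, r, 2), (5, 11, 22, 26, r, 8), (5, 11, 22, 26, t, 33), (5, 11, 22, 3, r, 2), (5, 11, 22, 3, r, 8), (5, 11, 22, 3, t, 33), (5, 11, 22, 38, r, 2), (5, 11, 22, 38, r, 8), (5, 11, 22, 38, t, 33), (5, 11, 22, 9, r, 2), (5, 11, 22, 9, r, 8), (5, 11, 22, 9, t, 33), (5, 11, 31, 11, r, 2), (5, 11, 31, 11, r, 8), (5, 11, 31, 11, t, 33), (5, 11, 31, 19, r, 2), (5, 11, 31, 19, r, 8), (5, 11, 31, 19, t, 33), (5, 11, 31, 26, r, 2), (5, 11, 31, 26, r, 8), (5, 11, 31, 26, t, 33), (5, 11, 31, 3, r, 2), (5, 11, 31, 3, r, 8), (5, 11, 31, 3, t, 33), (5, 11, 31, 38, r, 2), (5, 11, 31, 38, r, 8), (5, 11, 31, 38, t, 33), (5, 11, 31, 9, r, 2), (5, 11, 31, 9, r, 8), (5, 11, 31, 9, t, 33)}.
Selection A = 2: {(5, 11, 10, 11, r, 2), (5, 11, 10, 19, r, 2), (5, 11, 10, 26, r, 2), (5, 11, 10, 3, r, 2), (5, 11, 10, 38, r, 2), (5, 11, 10, 9, r, 2), (5, 11, 22, 11, r, 2), (5, 11, 22, 19, r, 2), (5, 11, 22, 26, r, 2), (5, 11, 22, 3, r, 2), (5, 11, 22, 38, r, 2), (5, 11, 22, 9, r, 2), (5, 11, 31, 11, r, 2), (5, 11, 31, 19, r, 2), (5, 11, 31, 26, r, 2), (5, 11, 31, 3, r, 2), (5, 11, 31, 38, r, 2), (5, 11, 31, 9, r, 2)}
Selection F = B and A ≤ 2: {(5, 11, 10, 11, r, 2), (5, 11, 22, 11, r, 2), (5, 11, 31, 11, r, 2)}
π_{F, E, A} gives {(11, 5, 2)} (2 duplicate(s) eliminated).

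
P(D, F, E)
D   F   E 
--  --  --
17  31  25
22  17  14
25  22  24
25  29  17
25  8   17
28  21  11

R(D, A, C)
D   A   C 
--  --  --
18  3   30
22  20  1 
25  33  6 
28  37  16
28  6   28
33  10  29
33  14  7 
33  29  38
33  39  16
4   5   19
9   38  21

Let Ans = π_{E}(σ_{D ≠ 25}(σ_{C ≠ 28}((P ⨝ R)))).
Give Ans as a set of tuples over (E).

Joining P and R on D yields {(22, 17, 14, 20, 1), (25, 22, 24, 33, 6), (25, 29, 17, 33, 6), (25, 8, 17, 33, 6), (28, 21, 11, 37, 16), (28, 21, 11, 6, 28)}.
Selection C ≠ 28: {(22, 17, 14, 20, 1), (25, 22, 24, 33, 6), (25, 29, 17, 33, 6), (25, 8, 17, 33, 6), (28, 21, 11, 37, 16)}
Selection D ≠ 25: {(22, 17, 14, 20, 1), (28, 21, 11, 37, 16)}
Projecting to E: {11, 14}

{11, 14}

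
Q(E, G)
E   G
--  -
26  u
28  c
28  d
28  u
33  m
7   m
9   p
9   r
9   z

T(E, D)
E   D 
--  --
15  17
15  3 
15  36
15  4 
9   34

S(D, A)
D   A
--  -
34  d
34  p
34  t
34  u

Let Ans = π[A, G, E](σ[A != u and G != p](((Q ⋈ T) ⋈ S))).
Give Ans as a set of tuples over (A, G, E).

{(d, r, 9), (d, z, 9), (p, r, 9), (p, z, 9), (t, r, 9), (t, z, 9)}

Natural join on E: {(9, p, 34), (9, r, 34), (9, z, 34)}
Natural join on D: {(9, p, 34, d), (9, p, 34, p), (9, p, 34, t), (9, p, 34, u), (9, r, 34, d), (9, r, 34, p), (9, r, 34, t), (9, r, 34, u), (9, z, 34, d), (9, z, 34, p), (9, z, 34, t), (9, z, 34, u)}
Apply σ_{A != u and G != p}; surviving tuples: {(9, r, 34, d), (9, r, 34, p), (9, r, 34, t), (9, z, 34, d), (9, z, 34, p), (9, z, 34, t)}
π_{A, G, E} gives {(d, r, 9), (d, z, 9), (p, r, 9), (p, z, 9), (t, r, 9), (t, z, 9)}.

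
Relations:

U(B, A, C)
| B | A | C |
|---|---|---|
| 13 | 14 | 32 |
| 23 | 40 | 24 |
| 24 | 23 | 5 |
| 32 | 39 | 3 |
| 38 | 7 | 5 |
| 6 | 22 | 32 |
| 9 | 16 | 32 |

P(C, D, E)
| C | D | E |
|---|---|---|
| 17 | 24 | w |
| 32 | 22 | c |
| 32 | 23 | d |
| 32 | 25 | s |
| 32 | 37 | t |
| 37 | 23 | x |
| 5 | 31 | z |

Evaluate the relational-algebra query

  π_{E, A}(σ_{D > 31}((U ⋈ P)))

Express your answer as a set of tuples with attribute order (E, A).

{(t, 14), (t, 16), (t, 22)}

Joining U and P on C yields {(13, 14, 32, 22, c), (13, 14, 32, 23, d), (13, 14, 32, 25, s), (13, 14, 32, 37, t), (24, 23, 5, 31, z), (38, 7, 5, 31, z), (6, 22, 32, 22, c), (6, 22, 32, 23, d), (6, 22, 32, 25, s), (6, 22, 32, 37, t), (9, 16, 32, 22, c), (9, 16, 32, 23, d), (9, 16, 32, 25, s), (9, 16, 32, 37, t)}.
Apply σ_{D > 31}; surviving tuples: {(13, 14, 32, 37, t), (6, 22, 32, 37, t), (9, 16, 32, 37, t)}
π_{E, A} gives {(t, 14), (t, 16), (t, 22)}.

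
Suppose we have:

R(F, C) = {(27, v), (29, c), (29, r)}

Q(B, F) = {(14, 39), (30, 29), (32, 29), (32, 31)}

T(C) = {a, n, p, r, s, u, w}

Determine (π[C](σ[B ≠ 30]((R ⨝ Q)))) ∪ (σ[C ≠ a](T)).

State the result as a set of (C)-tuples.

{c, n, p, r, s, u, w}

Natural join on F: {(29, c, 30), (29, c, 32), (29, r, 30), (29, r, 32)}
Filtering on B ≠ 30 leaves {(29, c, 32), (29, r, 32)}.
π[C]: project onto (C) → {c, r}
Filtering on C ≠ a leaves {n, p, r, s, u, w}.
Set union of the two operands is {c, n, p, r, s, u, w}.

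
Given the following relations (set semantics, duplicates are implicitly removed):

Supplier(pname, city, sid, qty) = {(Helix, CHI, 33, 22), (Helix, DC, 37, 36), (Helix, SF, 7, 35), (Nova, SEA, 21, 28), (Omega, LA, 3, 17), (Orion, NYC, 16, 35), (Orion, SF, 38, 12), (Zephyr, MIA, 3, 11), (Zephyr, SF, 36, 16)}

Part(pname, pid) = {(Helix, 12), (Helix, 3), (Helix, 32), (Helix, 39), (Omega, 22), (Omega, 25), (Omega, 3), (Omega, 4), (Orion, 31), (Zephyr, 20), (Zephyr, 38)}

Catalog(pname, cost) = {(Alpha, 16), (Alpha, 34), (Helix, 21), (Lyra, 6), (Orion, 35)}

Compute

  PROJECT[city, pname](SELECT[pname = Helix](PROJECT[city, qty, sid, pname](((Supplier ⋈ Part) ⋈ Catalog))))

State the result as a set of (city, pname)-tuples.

{(CHI, Helix), (DC, Helix), (SF, Helix)}

Natural join on pname: {(Helix, CHI, 33, 22, 12), (Helix, CHI, 33, 22, 3), (Helix, CHI, 33, 22, 32), (Helix, CHI, 33, 22, 39), (Helix, DC, 37, 36, 12), (Helix, DC, 37, 36, 3), (Helix, DC, 37, 36, 32), (Helix, DC, 37, 36, 39), (Helix, SF, 7, 35, 12), (Helix, SF, 7, 35, 3), (Helix, SF, 7, 35, 32), (Helix, SF, 7, 35, 39), (Omega, LA, 3, 17, 22), (Omega, LA, 3, 17, 25), (Omega, LA, 3, 17, 3), (Omega, LA, 3, 17, 4), (Orion, NYC, 16, 35, 31), (Orion, SF, 38, 12, 31), (Zephyr, MIA, 3, 11, 20), (Zephyr, MIA, 3, 11, 38), (Zephyr, SF, 36, 16, 20), (Zephyr, SF, 36, 16, 38)}
Natural join on pname: {(Helix, CHI, 33, 22, 12, 21), (Helix, CHI, 33, 22, 3, 21), (Helix, CHI, 33, 22, 32, 21), (Helix, CHI, 33, 22, 39, 21), (Helix, DC, 37, 36, 12, 21), (Helix, DC, 37, 36, 3, 21), (Helix, DC, 37, 36, 32, 21), (Helix, DC, 37, 36, 39, 21), (Helix, SF, 7, 35, 12, 21), (Helix, SF, 7, 35, 3, 21), (Helix, SF, 7, 35, 32, 21), (Helix, SF, 7, 35, 39, 21), (Orion, NYC, 16, 35, 31, 35), (Orion, SF, 38, 12, 31, 35)}
π[city, qty, sid, pname]: project onto (city, qty, sid, pname) (9 duplicate(s) eliminated) → {(CHI, 22, 33, Helix), (DC, 36, 37, Helix), (NYC, 35, 16, Orion), (SF, 12, 38, Orion), (SF, 35, 7, Helix)}
Apply σ_{pname = Helix}; surviving tuples: {(CHI, 22, 33, Helix), (DC, 36, 37, Helix), (SF, 35, 7, Helix)}
π[city, pname]: project onto (city, pname) → {(CHI, Helix), (DC, Helix), (SF, Helix)}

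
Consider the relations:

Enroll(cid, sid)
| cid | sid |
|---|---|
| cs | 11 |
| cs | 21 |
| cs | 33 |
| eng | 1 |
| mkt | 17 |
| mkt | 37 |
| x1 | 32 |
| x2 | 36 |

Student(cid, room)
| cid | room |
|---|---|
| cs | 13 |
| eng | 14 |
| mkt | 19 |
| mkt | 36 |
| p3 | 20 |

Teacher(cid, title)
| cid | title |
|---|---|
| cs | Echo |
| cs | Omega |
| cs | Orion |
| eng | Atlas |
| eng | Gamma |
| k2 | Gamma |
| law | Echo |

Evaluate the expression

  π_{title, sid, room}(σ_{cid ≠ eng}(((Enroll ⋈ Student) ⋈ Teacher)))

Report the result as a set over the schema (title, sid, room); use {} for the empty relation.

Natural join on cid: {(cs, 11, 13), (cs, 21, 13), (cs, 33, 13), (eng, 1, 14), (mkt, 17, 19), (mkt, 17, 36), (mkt, 37, 19), (mkt, 37, 36)}
Natural join on cid: {(cs, 11, 13, Echo), (cs, 11, 13, Omega), (cs, 11, 13, Orion), (cs, 21, 13, Echo), (cs, 21, 13, Omega), (cs, 21, 13, Orion), (cs, 33, 13, Echo), (cs, 33, 13, Omega), (cs, 33, 13, Orion), (eng, 1, 14, Atlas), (eng, 1, 14, Gamma)}
σ[cid ≠ eng]: keep tuples satisfying cid ≠ eng → {(cs, 11, 13, Echo), (cs, 11, 13, Omega), (cs, 11, 13, Orion), (cs, 21, 13, Echo), (cs, 21, 13, Omega), (cs, 21, 13, Orion), (cs, 33, 13, Echo), (cs, 33, 13, Omega), (cs, 33, 13, Orion)}
Projecting to title, sid, room: {(Echo, 11, 13), (Echo, 21, 13), (Echo, 33, 13), (Omega, 11, 13), (Omega, 21, 13), (Omega, 33, 13), (Orion, 11, 13), (Orion, 21, 13), (Orion, 33, 13)}

{(Echo, 11, 13), (Echo, 21, 13), (Echo, 33, 13), (Omega, 11, 13), (Omega, 21, 13), (Omega, 33, 13), (Orion, 11, 13), (Orion, 21, 13), (Orion, 33, 13)}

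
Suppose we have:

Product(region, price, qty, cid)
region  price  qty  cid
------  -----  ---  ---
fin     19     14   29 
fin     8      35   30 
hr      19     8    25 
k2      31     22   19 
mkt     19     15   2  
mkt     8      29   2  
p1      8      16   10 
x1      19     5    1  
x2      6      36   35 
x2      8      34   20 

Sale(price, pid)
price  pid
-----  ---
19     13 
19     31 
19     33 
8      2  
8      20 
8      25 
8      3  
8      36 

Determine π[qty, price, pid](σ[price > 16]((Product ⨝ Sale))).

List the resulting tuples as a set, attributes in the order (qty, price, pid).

Joining Product and Sale on price yields {(fin, 19, 14, 29, 13), (fin, 19, 14, 29, 31), (fin, 19, 14, 29, 33), (fin, 8, 35, 30, 2), (fin, 8, 35, 30, 20), (fin, 8, 35, 30, 25), (fin, 8, 35, 30, 3), (fin, 8, 35, 30, 36), (hr, 19, 8, 25, 13), (hr, 19, 8, 25, 31), (hr, 19, 8, 25, 33), (mkt, 19, 15, 2, 13), (mkt, 19, 15, 2, 31), (mkt, 19, 15, 2, 33), (mkt, 8, 29, 2, 2), (mkt, 8, 29, 2, 20), (mkt, 8, 29, 2, 25), (mkt, 8, 29, 2, 3), (mkt, 8, 29, 2, 36), (p1, 8, 16, 10, 2), (p1, 8, 16, 10, 20), (p1, 8, 16, 10, 25), (p1, 8, 16, 10, 3), (p1, 8, 16, 10, 36), (x1, 19, 5, 1, 13), (x1, 19, 5, 1, 31), (x1, 19, 5, 1, 33), (x2, 8, 34, 20, 2), (x2, 8, 34, 20, 20), (x2, 8, 34, 20, 25), (x2, 8, 34, 20, 3), (x2, 8, 34, 20, 36)}.
Selection price > 16: {(fin, 19, 14, 29, 13), (fin, 19, 14, 29, 31), (fin, 19, 14, 29, 33), (hr, 19, 8, 25, 13), (hr, 19, 8, 25, 31), (hr, 19, 8, 25, 33), (mkt, 19, 15, 2, 13), (mkt, 19, 15, 2, 31), (mkt, 19, 15, 2, 33), (x1, 19, 5, 1, 13), (x1, 19, 5, 1, 31), (x1, 19, 5, 1, 33)}
Projecting to qty, price, pid: {(14, 19, 13), (14, 19, 31), (14, 19, 33), (15, 19, 13), (15, 19, 31), (15, 19, 33), (5, 19, 13), (5, 19, 31), (5, 19, 33), (8, 19, 13), (8, 19, 31), (8, 19, 33)}

{(14, 19, 13), (14, 19, 31), (14, 19, 33), (15, 19, 13), (15, 19, 31), (15, 19, 33), (5, 19, 13), (5, 19, 31), (5, 19, 33), (8, 19, 13), (8, 19, 31), (8, 19, 33)}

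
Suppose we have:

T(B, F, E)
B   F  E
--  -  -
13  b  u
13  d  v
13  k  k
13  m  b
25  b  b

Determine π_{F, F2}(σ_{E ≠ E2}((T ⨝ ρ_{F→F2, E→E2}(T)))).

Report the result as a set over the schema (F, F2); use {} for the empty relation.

{(b, d), (b, k), (b, m), (d, b), (d, k), (d, m), (k, b), (k, d), (k, m), (m, b), (m, d), (m, k)}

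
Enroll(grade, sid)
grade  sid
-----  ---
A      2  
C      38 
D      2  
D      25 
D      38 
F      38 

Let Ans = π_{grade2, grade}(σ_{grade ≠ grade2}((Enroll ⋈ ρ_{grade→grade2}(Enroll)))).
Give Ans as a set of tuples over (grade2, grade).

{(A, D), (C, D), (C, F), (D, A), (D, C), (D, F), (F, C), (F, D)}

ρ[grade→grade2]: schema becomes (grade2, sid); tuples unchanged.
Enroll ⋈ ρ_{grade→grade2}(Enroll) (natural join on sid): {(A, 2, A), (A, 2, D), (C, 38, C), (C, 38, D), (C, 38, F), (D, 2, A), (D, 2, D), (D, 25, D), (D, 38, C), (D, 38, D), (D, 38, F), (F, 38, C), (F, 38, D), (F, 38, F)}
Apply σ_{grade ≠ grade2}; surviving tuples: {(A, 2, D), (C, 38, D), (C, 38, F), (D, 2, A), (D, 38, C), (D, 38, F), (F, 38, C), (F, 38, D)}
π[grade2, grade]: project onto (grade2, grade) → {(A, D), (C, D), (C, F), (D, A), (D, C), (D, F), (F, C), (F, D)}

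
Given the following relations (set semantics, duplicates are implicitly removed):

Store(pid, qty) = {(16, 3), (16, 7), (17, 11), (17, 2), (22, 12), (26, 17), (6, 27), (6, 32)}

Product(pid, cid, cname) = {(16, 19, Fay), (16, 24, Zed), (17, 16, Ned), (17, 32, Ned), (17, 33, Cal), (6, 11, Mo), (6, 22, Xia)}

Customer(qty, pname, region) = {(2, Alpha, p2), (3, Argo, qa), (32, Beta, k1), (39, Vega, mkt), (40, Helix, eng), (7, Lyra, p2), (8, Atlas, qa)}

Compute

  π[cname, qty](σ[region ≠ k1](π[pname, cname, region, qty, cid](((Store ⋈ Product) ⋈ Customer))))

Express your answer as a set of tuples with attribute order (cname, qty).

Joining Store and Product on pid yields {(16, 3, 19, Fay), (16, 3, 24, Zed), (16, 7, 19, Fay), (16, 7, 24, Zed), (17, 11, 16, Ned), (17, 11, 32, Ned), (17, 11, 33, Cal), (17, 2, 16, Ned), (17, 2, 32, Ned), (17, 2, 33, Cal), (6, 27, 11, Mo), (6, 27, 22, Xia), (6, 32, 11, Mo), (6, 32, 22, Xia)}.
Joining (Store ⋈ Product) and Customer on qty yields {(16, 3, 19, Fay, Argo, qa), (16, 3, 24, Zed, Argo, qa), (16, 7, 19, Fay, Lyra, p2), (16, 7, 24, Zed, Lyra, p2), (17, 2, 16, Ned, Alpha, p2), (17, 2, 32, Ned, Alpha, p2), (17, 2, 33, Cal, Alpha, p2), (6, 32, 11, Mo, Beta, k1), (6, 32, 22, Xia, Beta, k1)}.
Keep only column(s) pname, cname, region, qty, cid: {(Alpha, Cal, p2, 2, 33), (Alpha, Ned, p2, 2, 16), (Alpha, Ned, p2, 2, 32), (Argo, Fay, qa, 3, 19), (Argo, Zed, qa, 3, 24), (Beta, Mo, k1, 32, 11), (Beta, Xia, k1, 32, 22), (Lyra, Fay, p2, 7, 19), (Lyra, Zed, p2, 7, 24)}
Selection region ≠ k1: {(Alpha, Cal, p2, 2, 33), (Alpha, Ned, p2, 2, 16), (Alpha, Ned, p2, 2, 32), (Argo, Fay, qa, 3, 19), (Argo, Zed, qa, 3, 24), (Lyra, Fay, p2, 7, 19), (Lyra, Zed, p2, 7, 24)}
Keep only column(s) cname, qty (1 duplicate(s) eliminated): {(Cal, 2), (Fay, 3), (Fay, 7), (Ned, 2), (Zed, 3), (Zed, 7)}

{(Cal, 2), (Fay, 3), (Fay, 7), (Ned, 2), (Zed, 3), (Zed, 7)}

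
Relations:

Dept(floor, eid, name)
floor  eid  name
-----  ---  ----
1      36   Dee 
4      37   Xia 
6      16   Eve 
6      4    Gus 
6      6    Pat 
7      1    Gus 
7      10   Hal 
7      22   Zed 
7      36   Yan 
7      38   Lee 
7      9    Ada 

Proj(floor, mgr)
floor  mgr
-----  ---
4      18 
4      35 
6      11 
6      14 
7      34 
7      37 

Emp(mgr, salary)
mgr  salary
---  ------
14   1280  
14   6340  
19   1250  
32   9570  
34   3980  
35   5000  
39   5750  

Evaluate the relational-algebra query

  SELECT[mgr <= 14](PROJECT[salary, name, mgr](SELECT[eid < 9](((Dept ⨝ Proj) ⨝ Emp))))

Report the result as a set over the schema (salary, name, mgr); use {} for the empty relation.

Dept ⋈ Proj (natural join on floor): {(4, 37, Xia, 18), (4, 37, Xia, 35), (6, 16, Eve, 11), (6, 16, Eve, 14), (6, 4, Gus, 11), (6, 4, Gus, 14), (6, 6, Pat, 11), (6, 6, Pat, 14), (7, 1, Gus, 34), (7, 1, Gus, 37), (7, 10, Hal, 34), (7, 10, Hal, 37), (7, 22, Zed, 34), (7, 22, Zed, 37), (7, 36, Yan, 34), (7, 36, Yan, 37), (7, 38, Lee, 34), (7, 38, Lee, 37), (7, 9, Ada, 34), (7, 9, Ada, 37)}
(Dept ⨝ Proj) ⋈ Emp (natural join on mgr): {(4, 37, Xia, 35, 5000), (6, 16, Eve, 14, 1280), (6, 16, Eve, 14, 6340), (6, 4, Gus, 14, 1280), (6, 4, Gus, 14, 6340), (6, 6, Pat, 14, 1280), (6, 6, Pat, 14, 6340), (7, 1, Gus, 34, 3980), (7, 10, Hal, 34, 3980), (7, 22, Zed, 34, 3980), (7, 36, Yan, 34, 3980), (7, 38, Lee, 34, 3980), (7, 9, Ada, 34, 3980)}
Apply σ_{eid < 9}; surviving tuples: {(6, 4, Gus, 14, 1280), (6, 4, Gus, 14, 6340), (6, 6, Pat, 14, 1280), (6, 6, Pat, 14, 6340), (7, 1, Gus, 34, 3980)}
Projecting to salary, name, mgr: {(1280, Gus, 14), (1280, Pat, 14), (3980, Gus, 34), (6340, Gus, 14), (6340, Pat, 14)}
Apply σ_{mgr <= 14}; surviving tuples: {(1280, Gus, 14), (1280, Pat, 14), (6340, Gus, 14), (6340, Pat, 14)}

{(1280, Gus, 14), (1280, Pat, 14), (6340, Gus, 14), (6340, Pat, 14)}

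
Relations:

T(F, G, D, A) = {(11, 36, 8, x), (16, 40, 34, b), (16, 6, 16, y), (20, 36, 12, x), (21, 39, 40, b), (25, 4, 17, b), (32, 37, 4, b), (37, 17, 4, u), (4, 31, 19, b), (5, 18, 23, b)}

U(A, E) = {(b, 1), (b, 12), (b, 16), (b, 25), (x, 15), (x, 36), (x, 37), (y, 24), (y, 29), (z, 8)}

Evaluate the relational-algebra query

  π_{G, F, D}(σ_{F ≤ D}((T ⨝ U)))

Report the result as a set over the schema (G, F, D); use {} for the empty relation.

{(18, 5, 23), (31, 4, 19), (39, 21, 40), (40, 16, 34), (6, 16, 16)}

T ⋈ U (natural join on A): {(11, 36, 8, x, 15), (11, 36, 8, x, 36), (11, 36, 8, x, 37), (16, 40, 34, b, 1), (16, 40, 34, b, 12), (16, 40, 34, b, 16), (16, 40, 34, b, 25), (16, 6, 16, y, 24), (16, 6, 16, y, 29), (20, 36, 12, x, 15), (20, 36, 12, x, 36), (20, 36, 12, x, 37), (21, 39, 40, b, 1), (21, 39, 40, b, 12), (21, 39, 40, b, 16), (21, 39, 40, b, 25), (25, 4, 17, b, 1), (25, 4, 17, b, 12), (25, 4, 17, b, 16), (25, 4, 17, b, 25), (32, 37, 4, b, 1), (32, 37, 4, b, 12), (32, 37, 4, b, 16), (32, 37, 4, b, 25), (4, 31, 19, b, 1), (4, 31, 19, b, 12), (4, 31, 19, b, 16), (4, 31, 19, b, 25), (5, 18, 23, b, 1), (5, 18, 23, b, 12), (5, 18, 23, b, 16), (5, 18, 23, b, 25)}
σ[F ≤ D]: keep tuples satisfying F ≤ D → {(16, 40, 34, b, 1), (16, 40, 34, b, 12), (16, 40, 34, b, 16), (16, 40, 34, b, 25), (16, 6, 16, y, 24), (16, 6, 16, y, 29), (21, 39, 40, b, 1), (21, 39, 40, b, 12), (21, 39, 40, b, 16), (21, 39, 40, b, 25), (4, 31, 19, b, 1), (4, 31, 19, b, 12), (4, 31, 19, b, 16), (4, 31, 19, b, 25), (5, 18, 23, b, 1), (5, 18, 23, b, 12), (5, 18, 23, b, 16), (5, 18, 23, b, 25)}
Projecting to G, F, D (13 duplicate(s) eliminated): {(18, 5, 23), (31, 4, 19), (39, 21, 40), (40, 16, 34), (6, 16, 16)}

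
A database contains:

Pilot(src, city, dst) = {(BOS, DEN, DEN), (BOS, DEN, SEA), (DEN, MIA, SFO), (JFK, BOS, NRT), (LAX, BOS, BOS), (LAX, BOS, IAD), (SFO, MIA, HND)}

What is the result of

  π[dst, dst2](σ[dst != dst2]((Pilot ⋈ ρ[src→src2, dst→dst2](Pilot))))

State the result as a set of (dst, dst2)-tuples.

{(BOS, IAD), (BOS, NRT), (DEN, SEA), (HND, SFO), (IAD, BOS), (IAD, NRT), (NRT, BOS), (NRT, IAD), (SEA, DEN), (SFO, HND)}

ρ[src→src2, dst→dst2]: schema becomes (src2, city, dst2); tuples unchanged.
Joining Pilot and ρ[src→src2, dst→dst2](Pilot) on city yields {(BOS, DEN, DEN, BOS, DEN), (BOS, DEN, DEN, BOS, SEA), (BOS, DEN, SEA, BOS, DEN), (BOS, DEN, SEA, BOS, SEA), (DEN, MIA, SFO, DEN, SFO), (DEN, MIA, SFO, SFO, HND), (JFK, BOS, NRT, JFK, NRT), (JFK, BOS, NRT, LAX, BOS), (JFK, BOS, NRT, LAX, IAD), (LAX, BOS, BOS, JFK, NRT), (LAX, BOS, BOS, LAX, BOS), (LAX, BOS, BOS, LAX, IAD), (LAX, BOS, IAD, JFK, NRT), (LAX, BOS, IAD, LAX, BOS), (LAX, BOS, IAD, LAX, IAD), (SFO, MIA, HND, DEN, SFO), (SFO, MIA, HND, SFO, HND)}.
σ[dst != dst2]: keep tuples satisfying dst != dst2 → {(BOS, DEN, DEN, BOS, SEA), (BOS, DEN, SEA, BOS, DEN), (DEN, MIA, SFO, SFO, HND), (JFK, BOS, NRT, LAX, BOS), (JFK, BOS, NRT, LAX, IAD), (LAX, BOS, BOS, JFK, NRT), (LAX, BOS, BOS, LAX, IAD), (LAX, BOS, IAD, JFK, NRT), (LAX, BOS, IAD, LAX, BOS), (SFO, MIA, HND, DEN, SFO)}
π[dst, dst2]: project onto (dst, dst2) → {(BOS, IAD), (BOS, NRT), (DEN, SEA), (HND, SFO), (IAD, BOS), (IAD, NRT), (NRT, BOS), (NRT, IAD), (SEA, DEN), (SFO, HND)}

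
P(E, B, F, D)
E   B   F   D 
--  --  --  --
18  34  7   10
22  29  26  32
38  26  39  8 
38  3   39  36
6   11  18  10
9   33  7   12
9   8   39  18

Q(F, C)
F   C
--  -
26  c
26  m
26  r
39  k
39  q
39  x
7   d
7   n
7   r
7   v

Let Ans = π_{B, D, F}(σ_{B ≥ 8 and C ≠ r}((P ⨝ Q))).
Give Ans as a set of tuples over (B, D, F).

{(26, 8, 39), (29, 32, 26), (33, 12, 7), (34, 10, 7), (8, 18, 39)}

Natural join on F: {(18, 34, 7, 10, d), (18, 34, 7, 10, n), (18, 34, 7, 10, r), (18, 34, 7, 10, v), (22, 29, 26, 32, c), (22, 29, 26, 32, m), (22, 29, 26, 32, r), (38, 26, 39, 8, k), (38, 26, 39, 8, q), (38, 26, 39, 8, x), (38, 3, 39, 36, k), (38, 3, 39, 36, q), (38, 3, 39, 36, x), (9, 33, 7, 12, d), (9, 33, 7, 12, n), (9, 33, 7, 12, r), (9, 33, 7, 12, v), (9, 8, 39, 18, k), (9, 8, 39, 18, q), (9, 8, 39, 18, x)}
σ[B ≥ 8 and C ≠ r]: keep tuples satisfying B ≥ 8 and C ≠ r → {(18, 34, 7, 10, d), (18, 34, 7, 10, n), (18, 34, 7, 10, v), (22, 29, 26, 32, c), (22, 29, 26, 32, m), (38, 26, 39, 8, k), (38, 26, 39, 8, q), (38, 26, 39, 8, x), (9, 33, 7, 12, d), (9, 33, 7, 12, n), (9, 33, 7, 12, v), (9, 8, 39, 18, k), (9, 8, 39, 18, q), (9, 8, 39, 18, x)}
Keep only column(s) B, D, F (9 duplicate(s) eliminated): {(26, 8, 39), (29, 32, 26), (33, 12, 7), (34, 10, 7), (8, 18, 39)}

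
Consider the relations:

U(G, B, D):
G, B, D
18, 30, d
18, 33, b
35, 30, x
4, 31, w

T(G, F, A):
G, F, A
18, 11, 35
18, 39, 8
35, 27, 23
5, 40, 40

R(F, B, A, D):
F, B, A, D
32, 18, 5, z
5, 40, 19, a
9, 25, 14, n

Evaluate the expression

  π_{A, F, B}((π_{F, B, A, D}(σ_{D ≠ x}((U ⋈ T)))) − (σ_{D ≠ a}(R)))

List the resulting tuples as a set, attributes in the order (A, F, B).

{(35, 11, 30), (35, 11, 33), (8, 39, 30), (8, 39, 33)}

Joining U and T on G yields {(18, 30, d, 11, 35), (18, 30, d, 39, 8), (18, 33, b, 11, 35), (18, 33, b, 39, 8), (35, 30, x, 27, 23)}.
Selection D ≠ x: {(18, 30, d, 11, 35), (18, 30, d, 39, 8), (18, 33, b, 11, 35), (18, 33, b, 39, 8)}
π[F, B, A, D]: project onto (F, B, A, D) → {(11, 30, 35, d), (11, 33, 35, b), (39, 30, 8, d), (39, 33, 8, b)}
Selection D ≠ a: {(32, 18, 5, z), (9, 25, 14, n)}
Difference: {(11, 30, 35, d), (11, 33, 35, b), (39, 30, 8, d), (39, 33, 8, b)} with {(32, 18, 5, z), (9, 25, 14, n)} → {(11, 30, 35, d), (11, 33, 35, b), (39, 30, 8, d), (39, 33, 8, b)}
π[A, F, B]: project onto (A, F, B) → {(35, 11, 30), (35, 11, 33), (8, 39, 30), (8, 39, 33)}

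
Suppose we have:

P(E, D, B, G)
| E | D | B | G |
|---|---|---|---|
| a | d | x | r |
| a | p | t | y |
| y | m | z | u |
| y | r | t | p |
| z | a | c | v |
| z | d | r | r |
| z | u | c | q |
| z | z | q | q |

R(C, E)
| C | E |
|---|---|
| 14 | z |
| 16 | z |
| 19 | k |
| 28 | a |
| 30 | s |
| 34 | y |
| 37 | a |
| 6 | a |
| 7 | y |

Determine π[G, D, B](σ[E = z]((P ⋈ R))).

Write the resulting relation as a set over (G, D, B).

Natural join on E: {(a, d, x, r, 28), (a, d, x, r, 37), (a, d, x, r, 6), (a, p, t, y, 28), (a, p, t, y, 37), (a, p, t, y, 6), (y, m, z, u, 34), (y, m, z, u, 7), (y, r, t, p, 34), (y, r, t, p, 7), (z, a, c, v, 14), (z, a, c, v, 16), (z, d, r, r, 14), (z, d, r, r, 16), (z, u, c, q, 14), (z, u, c, q, 16), (z, z, q, q, 14), (z, z, q, q, 16)}
Selection E = z: {(z, a, c, v, 14), (z, a, c, v, 16), (z, d, r, r, 14), (z, d, r, r, 16), (z, u, c, q, 14), (z, u, c, q, 16), (z, z, q, q, 14), (z, z, q, q, 16)}
Keep only column(s) G, D, B (4 duplicate(s) eliminated): {(q, u, c), (q, z, q), (r, d, r), (v, a, c)}

{(q, u, c), (q, z, q), (r, d, r), (v, a, c)}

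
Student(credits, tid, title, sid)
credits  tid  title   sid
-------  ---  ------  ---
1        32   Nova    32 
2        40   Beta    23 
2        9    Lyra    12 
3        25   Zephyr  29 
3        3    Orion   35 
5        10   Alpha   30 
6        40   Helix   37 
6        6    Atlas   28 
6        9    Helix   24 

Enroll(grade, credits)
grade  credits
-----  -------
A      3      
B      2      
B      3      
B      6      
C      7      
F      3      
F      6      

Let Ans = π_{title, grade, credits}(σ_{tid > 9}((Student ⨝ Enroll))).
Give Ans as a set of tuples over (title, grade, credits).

{(Beta, B, 2), (Helix, B, 6), (Helix, F, 6), (Zephyr, A, 3), (Zephyr, B, 3), (Zephyr, F, 3)}

Student ⋈ Enroll (natural join on credits): {(2, 40, Beta, 23, B), (2, 9, Lyra, 12, B), (3, 25, Zephyr, 29, A), (3, 25, Zephyr, 29, B), (3, 25, Zephyr, 29, F), (3, 3, Orion, 35, A), (3, 3, Orion, 35, B), (3, 3, Orion, 35, F), (6, 40, Helix, 37, B), (6, 40, Helix, 37, F), (6, 6, Atlas, 28, B), (6, 6, Atlas, 28, F), (6, 9, Helix, 24, B), (6, 9, Helix, 24, F)}
Filtering on tid > 9 leaves {(2, 40, Beta, 23, B), (3, 25, Zephyr, 29, A), (3, 25, Zephyr, 29, B), (3, 25, Zephyr, 29, F), (6, 40, Helix, 37, B), (6, 40, Helix, 37, F)}.
Projecting to title, grade, credits: {(Beta, B, 2), (Helix, B, 6), (Helix, F, 6), (Zephyr, A, 3), (Zephyr, B, 3), (Zephyr, F, 3)}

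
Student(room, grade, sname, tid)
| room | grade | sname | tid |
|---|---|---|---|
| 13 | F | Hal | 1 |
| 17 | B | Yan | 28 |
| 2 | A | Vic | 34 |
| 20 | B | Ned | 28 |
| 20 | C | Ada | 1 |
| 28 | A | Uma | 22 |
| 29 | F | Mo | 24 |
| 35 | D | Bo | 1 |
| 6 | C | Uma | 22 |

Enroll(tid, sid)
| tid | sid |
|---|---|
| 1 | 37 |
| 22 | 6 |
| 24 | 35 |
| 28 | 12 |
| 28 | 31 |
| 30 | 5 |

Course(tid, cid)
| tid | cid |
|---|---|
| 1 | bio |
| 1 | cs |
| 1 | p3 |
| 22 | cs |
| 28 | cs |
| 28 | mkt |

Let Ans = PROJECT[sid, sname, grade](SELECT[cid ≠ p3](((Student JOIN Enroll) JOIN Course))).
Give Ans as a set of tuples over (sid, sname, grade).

Joining Student and Enroll on tid yields {(13, F, Hal, 1, 37), (17, B, Yan, 28, 12), (17, B, Yan, 28, 31), (20, B, Ned, 28, 12), (20, B, Ned, 28, 31), (20, C, Ada, 1, 37), (28, A, Uma, 22, 6), (29, F, Mo, 24, 35), (35, D, Bo, 1, 37), (6, C, Uma, 22, 6)}.
Joining (Student JOIN Enroll) and Course on tid yields {(13, F, Hal, 1, 37, bio), (13, F, Hal, 1, 37, cs), (13, F, Hal, 1, 37, p3), (17, B, Yan, 28, 12, cs), (17, B, Yan, 28, 12, mkt), (17, B, Yan, 28, 31, cs), (17, B, Yan, 28, 31, mkt), (20, B, Ned, 28, 12, cs), (20, B, Ned, 28, 12, mkt), (20, B, Ned, 28, 31, cs), (20, B, Ned, 28, 31, mkt), (20, C, Ada, 1, 37, bio), (20, C, Ada, 1, 37, cs), (20, C, Ada, 1, 37, p3), (28, A, Uma, 22, 6, cs), (35, D, Bo, 1, 37, bio), (35, D, Bo, 1, 37, cs), (35, D, Bo, 1, 37, p3), (6, C, Uma, 22, 6, cs)}.
Filtering on cid ≠ p3 leaves {(13, F, Hal, 1, 37, bio), (13, F, Hal, 1, 37, cs), (17, B, Yan, 28, 12, cs), (17, B, Yan, 28, 12, mkt), (17, B, Yan, 28, 31, cs), (17, B, Yan, 28, 31, mkt), (20, B, Ned, 28, 12, cs), (20, B, Ned, 28, 12, mkt), (20, B, Ned, 28, 31, cs), (20, B, Ned, 28, 31, mkt), (20, C, Ada, 1, 37, bio), (20, C, Ada, 1, 37, cs), (28, A, Uma, 22, 6, cs), (35, D, Bo, 1, 37, bio), (35, D, Bo, 1, 37, cs), (6, C, Uma, 22, 6, cs)}.
π[sid, sname, grade]: project onto (sid, sname, grade) (7 duplicate(s) eliminated) → {(12, Ned, B), (12, Yan, B), (31, Ned, B), (31, Yan, B), (37, Ada, C), (37, Bo, D), (37, Hal, F), (6, Uma, A), (6, Uma, C)}

{(12, Ned, B), (12, Yan, B), (31, Ned, B), (31, Yan, B), (37, Ada, C), (37, Bo, D), (37, Hal, F), (6, Uma, A), (6, Uma, C)}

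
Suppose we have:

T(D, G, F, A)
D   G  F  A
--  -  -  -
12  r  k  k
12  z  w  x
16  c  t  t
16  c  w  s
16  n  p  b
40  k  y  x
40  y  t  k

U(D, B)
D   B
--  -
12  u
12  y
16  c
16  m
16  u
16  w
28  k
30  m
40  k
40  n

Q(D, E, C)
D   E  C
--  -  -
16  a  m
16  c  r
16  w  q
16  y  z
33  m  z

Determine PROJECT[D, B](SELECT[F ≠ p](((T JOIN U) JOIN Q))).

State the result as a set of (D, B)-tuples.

Natural join on D: {(12, r, k, k, u), (12, r, k, k, y), (12, z, w, x, u), (12, z, w, x, y), (16, c, t, t, c), (16, c, t, t, m), (16, c, t, t, u), (16, c, t, t, w), (16, c, w, s, c), (16, c, w, s, m), (16, c, w, s, u), (16, c, w, s, w), (16, n, p, b, c), (16, n, p, b, m), (16, n, p, b, u), (16, n, p, b, w), (40, k, y, x, k), (40, k, y, x, n), (40, y, t, k, k), (40, y, t, k, n)}
Natural join on D: {(16, c, t, t, c, a, m), (16, c, t, t, c, c, r), (16, c, t, t, c, w, q), (16, c, t, t, c, y, z), (16, c, t, t, m, a, m), (16, c, t, t, m, c, r), (16, c, t, t, m, w, q), (16, c, t, t, m, y, z), (16, c, t, t, u, a, m), (16, c, t, t, u, c, r), (16, c, t, t, u, w, q), (16, c, t, t, u, y, z), (16, c, t, t, w, a, m), (16, c, t, t, w, c, r), (16, c, t, t, w, w, q), (16, c, t, t, w, y, z), (16, c, w, s, c, a, m), (16, c, w, s, c, c, r), (16, c, w, s, c, w, q), (16, c, w, s, c, y, z), (16, c, w, s, m, a, m), (16, c, w, s, m, c, r), (16, c, w, s, m, w, q), (16, c, w, s, m, y, z), (16, c, w, s, u, a, m), (16, c, w, s, u, c, r), (16, c, w, s, u, w, q), (16, c, w, s, u, y, z), (16, c, w, s, w, a, m), (16, c, w, s, w, c, r), (16, c, w, s, w, w, q), (16, c, w, s, w, y, z), (16, n, p, b, c, a, m), (16, n, p, b, c, c, r), (16, n, p, b, c, w, q), (16, n, p, b, c, y, z), (16, n, p, b, m, a, m), (16, n, p, b, m, c, r), (16, n, p, b, m, w, q), (16, n, p, b, m, y, z), (16, n, p, b, u, a, m), (16, n, p, b, u, c, r), (16, n, p, b, u, w, q), (16, n, p, b, u, y, z), (16, n, p, b, w, a, m), (16, n, p, b, w, c, r), (16, n, p, b, w, w, q), (16, n, p, b, w, y, z)}
Selection F ≠ p: {(16, c, t, t, c, a, m), (16, c, t, t, c, c, r), (16, c, t, t, c, w, q), (16, c, t, t, c, y, z), (16, c, t, t, m, a, m), (16, c, t, t, m, c, r), (16, c, t, t, m, w, q), (16, c, t, t, m, y, z), (16, c, t, t, u, a, m), (16, c, t, t, u, c, r), (16, c, t, t, u, w, q), (16, c, t, t, u, y, z), (16, c, t, t, w, a, m), (16, c, t, t, w, c, r), (16, c, t, t, w, w, q), (16, c, t, t, w, y, z), (16, c, w, s, c, a, m), (16, c, w, s, c, c, r), (16, c, w, s, c, w, q), (16, c, w, s, c, y, z), (16, c, w, s, m, a, m), (16, c, w, s, m, c, r), (16, c, w, s, m, w, q), (16, c, w, s, m, y, z), (16, c, w, s, u, a, m), (16, c, w, s, u, c, r), (16, c, w, s, u, w, q), (16, c, w, s, u, y, z), (16, c, w, s, w, a, m), (16, c, w, s, w, c, r), (16, c, w, s, w, w, q), (16, c, w, s, w, y, z)}
Projecting to D, B (28 duplicate(s) eliminated): {(16, c), (16, m), (16, u), (16, w)}

{(16, c), (16, m), (16, u), (16, w)}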